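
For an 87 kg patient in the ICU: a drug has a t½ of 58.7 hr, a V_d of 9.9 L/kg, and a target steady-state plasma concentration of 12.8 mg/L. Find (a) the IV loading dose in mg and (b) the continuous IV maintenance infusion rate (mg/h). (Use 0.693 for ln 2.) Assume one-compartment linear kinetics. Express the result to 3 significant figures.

(a) 11000 mg; (b) 130 mg/h

Vd(total) = 87 kg × 9.9 L/kg = 861.3 L
LD = Vd × C = 861.3 × 12.8 = 11020 mg
CL = 0.693 × Vd / t½ = 0.693 × 861.3 / 58.7 = 10.17 L/h
Infusion rate = CL × Css = 10.17 × 12.8 = 130.2 mg/h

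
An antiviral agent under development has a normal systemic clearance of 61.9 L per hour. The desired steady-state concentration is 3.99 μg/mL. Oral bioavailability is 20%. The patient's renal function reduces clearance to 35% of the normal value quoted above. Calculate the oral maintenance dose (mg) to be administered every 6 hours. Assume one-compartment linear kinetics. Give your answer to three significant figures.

2590 mg

Patient clearance = 0.35 × 61.90 = 21.67 L/h
At steady state, dose per interval replaces the amount cleared in that interval: F·D/τ = CL·Css.
D = CL × Css × τ / F = 21.67 × 3.99 × 6 / 0.2 = 2594 mg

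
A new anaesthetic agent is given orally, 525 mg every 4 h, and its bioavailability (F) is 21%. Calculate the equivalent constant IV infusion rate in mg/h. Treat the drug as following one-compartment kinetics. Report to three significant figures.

27.6 mg/h

Equivalent systemic input: infusion rate = F·D/τ.
Rate = 0.21 × 525 / 4 = 27.56 mg/h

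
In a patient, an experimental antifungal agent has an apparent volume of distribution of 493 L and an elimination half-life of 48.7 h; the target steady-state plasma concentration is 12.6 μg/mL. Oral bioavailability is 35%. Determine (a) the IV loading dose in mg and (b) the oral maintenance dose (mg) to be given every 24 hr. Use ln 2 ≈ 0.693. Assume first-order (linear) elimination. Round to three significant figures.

(a) 6210 mg; (b) 6060 mg

LD = Vd × C = 493.0 × 12.6 = 6212 mg
CL = 0.693 × Vd / t½ = 0.693 × 493.0 / 48.7 = 7.015 L/h
D = CL × Css × τ / F = 7.015 × 12.6 × 24 / 0.35 = 6061 mg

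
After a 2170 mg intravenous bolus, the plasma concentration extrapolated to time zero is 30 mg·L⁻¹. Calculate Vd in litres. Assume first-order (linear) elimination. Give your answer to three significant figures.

72.3 L

Immediately after an IV bolus, C₀ = Dose / Vd, so Vd = Dose / C₀.
Vd = 2170 / 30 = 72.33 L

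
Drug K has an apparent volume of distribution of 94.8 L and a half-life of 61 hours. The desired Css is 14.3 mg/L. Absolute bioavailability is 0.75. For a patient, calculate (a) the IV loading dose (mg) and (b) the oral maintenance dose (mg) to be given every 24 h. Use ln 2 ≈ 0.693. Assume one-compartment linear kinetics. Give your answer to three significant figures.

(a) 1360 mg; (b) 493 mg

LD = Vd × C = 94.80 × 14.3 = 1356 mg
CL = 0.693 × Vd / t½ = 0.693 × 94.80 / 61 = 1.077 L/h
D = CL × Css × τ / F = 1.077 × 14.3 × 24 / 0.75 = 492.8 mg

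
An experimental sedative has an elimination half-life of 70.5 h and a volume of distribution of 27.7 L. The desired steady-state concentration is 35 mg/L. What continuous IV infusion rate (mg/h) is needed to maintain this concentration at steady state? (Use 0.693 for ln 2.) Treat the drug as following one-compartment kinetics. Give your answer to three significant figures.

CL = ln 2 · Vd / t½ = 0.693 × 27.70 / 70.5 = 0.2723 L/h
Infusion rate = CL × Css = 0.2723 × 35 = 9.531 mg/h

9.53 mg/h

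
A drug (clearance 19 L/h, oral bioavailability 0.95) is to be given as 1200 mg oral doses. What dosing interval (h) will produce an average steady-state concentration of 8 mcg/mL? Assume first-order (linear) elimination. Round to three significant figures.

F·D/τ = CL·Css → τ = F·D / (CL·Css).
τ = 0.95 × 1200 / (19 × 8) = 7.500 h

7.50 h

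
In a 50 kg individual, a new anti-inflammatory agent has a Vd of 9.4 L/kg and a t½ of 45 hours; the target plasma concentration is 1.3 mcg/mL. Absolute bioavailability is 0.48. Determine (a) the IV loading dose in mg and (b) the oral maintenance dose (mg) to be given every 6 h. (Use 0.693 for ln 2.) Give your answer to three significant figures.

(a) 611 mg; (b) 118 mg

Vd = 9.4 L/kg × 50 kg = 470.0 L
LD = Vd × C = 470.0 × 1.3 = 611.0 mg
CL = 0.693 × Vd / t½ = 0.693 × 470.0 / 45 = 7.238 L/h
D = CL × Css × τ / F = 7.238 × 1.3 × 6 / 0.48 = 117.6 mg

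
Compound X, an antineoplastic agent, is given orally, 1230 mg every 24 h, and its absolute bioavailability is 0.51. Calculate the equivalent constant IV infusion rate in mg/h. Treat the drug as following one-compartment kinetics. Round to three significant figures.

26.1 mg/h

Equivalent systemic input: infusion rate = F·D/τ.
Rate = 0.51 × 1230 / 24 = 26.14 mg/h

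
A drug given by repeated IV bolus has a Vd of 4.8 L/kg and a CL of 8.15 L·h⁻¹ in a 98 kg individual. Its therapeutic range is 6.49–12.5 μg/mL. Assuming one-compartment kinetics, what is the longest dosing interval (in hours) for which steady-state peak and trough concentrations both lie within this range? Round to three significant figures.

37.8 h

Vd = 4.8 L/kg × 98 kg = 470.4 L
k = CL / Vd = 8.150 / 470.4 = 0.01733 h⁻¹
Between IV bolus doses, concentration decays as C = C₀·e^(−kτ), so C_peak/C_trough = e^(kτ).
τ_max = ln(C_peak/C_trough) / k = ln(12.5/6.49) / 0.01733 = 0.6555 / 0.01733 = 37.82 h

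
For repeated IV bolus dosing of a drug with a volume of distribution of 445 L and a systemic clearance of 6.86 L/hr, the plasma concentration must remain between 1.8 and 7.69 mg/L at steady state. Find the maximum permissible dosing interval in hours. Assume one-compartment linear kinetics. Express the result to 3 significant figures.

94.2 h

k = CL / Vd = 6.860 / 445.0 = 0.01542 h⁻¹
Between IV bolus doses, concentration decays as C = C₀·e^(−kτ), so C_peak/C_trough = e^(kτ).
τ_max = ln(C_peak/C_trough) / k = ln(7.69/1.8) / 0.01542 = 1.452 / 0.01542 = 94.16 h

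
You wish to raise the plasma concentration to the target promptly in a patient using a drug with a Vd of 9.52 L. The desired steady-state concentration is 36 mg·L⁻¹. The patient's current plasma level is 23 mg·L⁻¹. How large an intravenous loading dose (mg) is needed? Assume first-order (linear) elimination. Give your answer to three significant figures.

Concentration deficit ΔC = 36 − 23 = 13.00 mg/L
LD = Vd × ΔC = 9.520 × 13.00 = 123.8 mg

124 mg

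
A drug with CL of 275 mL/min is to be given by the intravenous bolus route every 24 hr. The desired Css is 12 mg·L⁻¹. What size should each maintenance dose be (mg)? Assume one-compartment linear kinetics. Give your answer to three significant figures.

CL = 275 mL/min × 60/1000 = 16.50 L/h
D = CL × Css × τ = 16.50 × 12 × 24 = 4752 mg

4750 mg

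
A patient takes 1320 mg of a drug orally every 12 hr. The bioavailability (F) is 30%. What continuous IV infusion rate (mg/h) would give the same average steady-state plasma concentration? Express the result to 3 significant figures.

Equivalent systemic input: infusion rate = F·D/τ.
Rate = 0.3 × 1320 / 12 = 33.00 mg/h

33.0 mg/h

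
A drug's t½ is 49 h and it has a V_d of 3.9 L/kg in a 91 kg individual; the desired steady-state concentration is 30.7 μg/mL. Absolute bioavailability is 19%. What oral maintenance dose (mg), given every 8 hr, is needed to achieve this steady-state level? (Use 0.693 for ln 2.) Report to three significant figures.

Vd(total) = 91 kg × 3.9 L/kg = 354.9 L
CL = 0.693 × Vd / t½ = 0.693 × 354.9 / 49 = 5.019 L/h
D = CL × Css × τ / F = 5.019 × 30.7 × 8 / 0.19 = 6488 mg

6490 mg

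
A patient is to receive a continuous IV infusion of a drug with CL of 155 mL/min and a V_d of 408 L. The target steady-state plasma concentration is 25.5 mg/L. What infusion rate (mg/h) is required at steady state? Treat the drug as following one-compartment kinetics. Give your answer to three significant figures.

237 mg/h

Convert clearance: 155 mL/min × 60 min/h ÷ 1000 mL/L = 9.300 L/h
Vd does not affect the maintenance rate; only clearance governs steady-state input.
R₀ = 9.300 × 25.5 = 237.2 mg/h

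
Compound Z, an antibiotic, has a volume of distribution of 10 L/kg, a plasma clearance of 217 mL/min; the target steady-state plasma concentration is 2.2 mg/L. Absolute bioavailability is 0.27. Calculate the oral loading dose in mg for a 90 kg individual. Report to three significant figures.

7330 mg

Vd(total) = 90 kg × 10 L/kg = 900.0 L
The loading dose fills Vd to the target concentration.
LD = Vd × C / F = 900.0 × 2.200 / 0.27 = 7333 mg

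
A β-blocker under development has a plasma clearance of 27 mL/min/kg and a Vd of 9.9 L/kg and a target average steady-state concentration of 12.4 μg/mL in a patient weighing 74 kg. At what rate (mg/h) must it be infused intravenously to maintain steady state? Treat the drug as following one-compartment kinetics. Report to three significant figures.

CL = 27 mL/min/kg × 74 kg = 1998 mL/min = 1998 × 60/1000 = 119.9 L/h
Infusion rate = CL · Css = 119.9 L/h × 12.4 mg/L = 1487 mg/h

1490 mg/h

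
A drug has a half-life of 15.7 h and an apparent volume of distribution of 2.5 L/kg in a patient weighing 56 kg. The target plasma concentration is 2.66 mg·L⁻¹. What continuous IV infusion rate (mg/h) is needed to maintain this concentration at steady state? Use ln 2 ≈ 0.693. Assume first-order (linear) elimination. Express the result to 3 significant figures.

16.4 mg/h

Vd = 2.5 L/kg × 56 kg = 140.0 L
CL = 0.693 × Vd / t½ = 0.693 × 140.0 / 15.7 = 6.180 L/h
Infusion rate = CL × Css = 6.180 × 2.66 = 16.44 mg/h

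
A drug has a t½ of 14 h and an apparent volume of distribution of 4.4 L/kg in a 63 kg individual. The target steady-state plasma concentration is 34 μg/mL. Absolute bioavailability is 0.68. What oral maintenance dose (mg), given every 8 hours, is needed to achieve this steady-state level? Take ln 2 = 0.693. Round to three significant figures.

Vd = 4.4 L/kg × 63 kg = 277.2 L
k = 0.693/14 = 0.04950 h⁻¹, so CL = k·Vd = 0.04950 × 277.2 = 13.72 L/h
D = CL × Css × τ / F = 13.72 × 34 × 8 / 0.68 = 5488 mg

5490 mg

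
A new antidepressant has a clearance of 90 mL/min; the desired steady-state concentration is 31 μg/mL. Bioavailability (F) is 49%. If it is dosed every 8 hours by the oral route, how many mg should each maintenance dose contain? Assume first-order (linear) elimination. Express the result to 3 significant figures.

Convert clearance: 90 mL/min × 60 min/h ÷ 1000 mL/L = 5.400 L/h
D = CL × Css × τ / F = 5.400 × 31 × 8 / 0.49 = 2733 mg

2730 mg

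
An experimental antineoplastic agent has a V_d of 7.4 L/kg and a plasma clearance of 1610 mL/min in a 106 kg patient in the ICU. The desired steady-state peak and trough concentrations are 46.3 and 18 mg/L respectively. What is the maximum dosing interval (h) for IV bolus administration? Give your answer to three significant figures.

Vd(total) = 106 kg × 7.4 L/kg = 784.4 L
CL = 1610 mL/min = 1610 × 0.06 = 96.60 L/h
k = CL / Vd = 96.60 / 784.4 = 0.1232 h⁻¹
Between IV bolus doses, concentration decays as C = C₀·e^(−kτ), so C_peak/C_trough = e^(kτ).
τ_max = ln(C_peak/C_trough) / k = ln(46.3/18) / 0.1232 = 0.9448 / 0.1232 = 7.669 h

7.67 h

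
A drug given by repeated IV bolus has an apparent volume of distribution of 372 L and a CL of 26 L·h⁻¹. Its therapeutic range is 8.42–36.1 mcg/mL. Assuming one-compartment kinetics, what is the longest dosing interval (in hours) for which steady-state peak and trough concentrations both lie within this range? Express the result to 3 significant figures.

20.8 h

k = CL / Vd = 26.00 / 372.0 = 0.06989 h⁻¹
Between IV bolus doses, concentration decays as C = C₀·e^(−kτ), so C_peak/C_trough = e^(kτ).
τ_max = ln(C_peak/C_trough) / k = ln(36.1/8.42) / 0.06989 = 1.456 / 0.06989 = 20.83 h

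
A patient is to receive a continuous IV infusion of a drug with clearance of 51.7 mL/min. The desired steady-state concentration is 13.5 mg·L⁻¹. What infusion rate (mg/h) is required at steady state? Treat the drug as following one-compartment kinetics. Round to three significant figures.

41.9 mg/h

CL = 51.7 mL/min = 51.7 × 0.06 = 3.102 L/h
Rate = CL × Css = 3.102 × 13.5 = 41.88 mg/h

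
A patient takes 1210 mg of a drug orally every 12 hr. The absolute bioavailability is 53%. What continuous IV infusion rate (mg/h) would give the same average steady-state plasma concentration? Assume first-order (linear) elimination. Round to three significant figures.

53.4 mg/h

Equivalent systemic input: infusion rate = F·D/τ.
Rate = 0.53 × 1210 / 12 = 53.44 mg/h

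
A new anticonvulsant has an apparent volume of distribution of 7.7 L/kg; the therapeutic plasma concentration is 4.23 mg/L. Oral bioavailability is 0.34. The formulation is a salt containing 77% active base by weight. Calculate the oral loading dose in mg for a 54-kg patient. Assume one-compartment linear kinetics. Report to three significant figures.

6720 mg

Total Vd = 7.7 × 54 = 415.8 L
LD = Vd × C / F / S = 415.8 × 4.230 / 0.34 / 0.77 = 6718 mg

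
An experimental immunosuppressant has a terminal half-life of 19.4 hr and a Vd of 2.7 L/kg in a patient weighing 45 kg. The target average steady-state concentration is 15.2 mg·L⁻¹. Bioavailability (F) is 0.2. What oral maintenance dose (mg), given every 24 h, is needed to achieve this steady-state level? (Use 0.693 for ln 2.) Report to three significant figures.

7920 mg

Vd(total) = 45 kg × 2.7 L/kg = 121.5 L
CL = 0.693 × Vd / t½ = 0.693 × 121.5 / 19.4 = 4.340 L/h
D = CL × Css × τ / F = 4.340 × 15.2 × 24 / 0.2 = 7916 mg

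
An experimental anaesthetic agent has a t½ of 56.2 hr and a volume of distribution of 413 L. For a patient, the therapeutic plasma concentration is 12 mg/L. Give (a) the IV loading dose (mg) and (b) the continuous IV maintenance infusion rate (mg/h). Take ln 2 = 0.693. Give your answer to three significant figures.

LD = Vd × C = 413.0 × 12 = 4956 mg
CL = 0.693 × Vd / t½ = 0.693 × 413.0 / 56.2 = 5.093 L/h
Infusion rate = CL × Css = 5.093 × 12 = 61.12 mg/h

(a) 4960 mg; (b) 61.1 mg/h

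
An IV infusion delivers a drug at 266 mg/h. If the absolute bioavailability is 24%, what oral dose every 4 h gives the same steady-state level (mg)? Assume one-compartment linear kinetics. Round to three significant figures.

To maintain the same Css, the systemic dosing rate must be unchanged: F·D/τ = infusion rate.
D = rate × τ / F = 266 × 4 / 0.24 = 4433 mg

4430 mg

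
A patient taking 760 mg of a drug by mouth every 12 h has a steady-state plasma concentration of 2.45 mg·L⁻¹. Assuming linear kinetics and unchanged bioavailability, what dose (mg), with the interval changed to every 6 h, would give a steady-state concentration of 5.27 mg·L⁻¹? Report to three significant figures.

For first-order elimination, Css ∝ F·D/(CL·τ); F and CL are unchanged, so Css ∝ D/τ.
D₂ = D₁ × (Css,target / Css,current) × (τ₂/τ₁) = 760 × (5.27/2.45) × (6/12) = 817.4 mg

817 mg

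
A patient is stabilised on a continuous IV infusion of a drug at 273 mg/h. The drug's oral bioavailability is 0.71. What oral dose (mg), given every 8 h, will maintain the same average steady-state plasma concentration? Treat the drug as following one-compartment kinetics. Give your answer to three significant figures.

3080 mg

To maintain the same Css, the systemic dosing rate must be unchanged: F·D/τ = infusion rate.
D = rate × τ / F = 273 × 8 / 0.71 = 3076 mg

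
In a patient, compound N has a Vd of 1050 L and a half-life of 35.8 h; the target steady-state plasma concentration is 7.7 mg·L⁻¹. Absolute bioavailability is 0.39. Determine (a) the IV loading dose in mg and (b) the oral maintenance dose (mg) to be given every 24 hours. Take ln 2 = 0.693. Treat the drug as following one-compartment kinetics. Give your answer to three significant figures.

LD = Vd × C = 1050 × 7.7 = 8085 mg
CL = 0.693 × Vd / t½ = 0.693 × 1050 / 35.8 = 20.33 L/h
D = CL × Css × τ / F = 20.33 × 7.7 × 24 / 0.39 = 9633 mg

(a) 8090 mg; (b) 9630 mg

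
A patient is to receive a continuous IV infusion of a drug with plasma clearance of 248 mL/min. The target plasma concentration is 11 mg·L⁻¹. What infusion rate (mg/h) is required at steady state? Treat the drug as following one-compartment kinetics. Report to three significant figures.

CL = 248 mL/min × 60/1000 = 14.88 L/h
Rate = CL × Css = 14.88 × 11 = 163.7 mg/h

164 mg/h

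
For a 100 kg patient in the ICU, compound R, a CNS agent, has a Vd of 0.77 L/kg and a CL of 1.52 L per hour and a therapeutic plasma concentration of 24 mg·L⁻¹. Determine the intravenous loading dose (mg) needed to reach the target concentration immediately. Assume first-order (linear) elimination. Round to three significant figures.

Vd = 0.77 L/kg × 100 kg = 77.00 L
LD = Vd × C = 77.00 × 24.00 = 1848 mg

1850 mg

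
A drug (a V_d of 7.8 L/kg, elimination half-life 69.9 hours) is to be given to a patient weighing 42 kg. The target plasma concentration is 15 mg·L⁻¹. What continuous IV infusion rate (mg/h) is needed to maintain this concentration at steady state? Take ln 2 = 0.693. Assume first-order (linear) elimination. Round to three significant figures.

Vd = 7.8 L/kg × 42 kg = 327.6 L
CL = 0.693 × Vd / t½ = 0.693 × 327.6 / 69.9 = 3.248 L/h
Infusion rate = CL × Css = 3.248 × 15 = 48.72 mg/h

48.7 mg/h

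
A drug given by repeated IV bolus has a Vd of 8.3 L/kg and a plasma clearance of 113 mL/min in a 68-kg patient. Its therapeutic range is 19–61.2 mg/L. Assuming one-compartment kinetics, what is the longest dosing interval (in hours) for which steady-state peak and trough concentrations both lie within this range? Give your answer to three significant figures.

97.4 h

Vd(total) = 68 kg × 8.3 L/kg = 564.4 L
CL = 113 mL/min = 113 × 0.06 = 6.780 L/h
k = CL / Vd = 6.780 / 564.4 = 0.01201 h⁻¹
Between IV bolus doses, concentration decays as C = C₀·e^(−kτ), so C_peak/C_trough = e^(kτ).
τ_max = ln(C_peak/C_trough) / k = ln(61.2/19) / 0.01201 = 1.170 / 0.01201 = 97.42 h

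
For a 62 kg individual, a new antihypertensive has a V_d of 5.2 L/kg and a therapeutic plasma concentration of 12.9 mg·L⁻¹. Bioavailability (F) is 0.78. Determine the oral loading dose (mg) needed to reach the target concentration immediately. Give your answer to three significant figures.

5330 mg

Vd(total) = 62 kg × 5.2 L/kg = 322.4 L
The loading dose fills Vd to the target concentration.
LD = Vd × C / F = 322.4 × 12.90 / 0.78 = 5332 mg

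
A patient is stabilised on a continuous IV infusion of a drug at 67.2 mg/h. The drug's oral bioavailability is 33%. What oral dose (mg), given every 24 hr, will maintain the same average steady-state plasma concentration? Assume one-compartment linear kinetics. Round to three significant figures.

4890 mg

To maintain the same Css, the systemic dosing rate must be unchanged: F·D/τ = infusion rate.
D = rate × τ / F = 67.2 × 24 / 0.33 = 4887 mg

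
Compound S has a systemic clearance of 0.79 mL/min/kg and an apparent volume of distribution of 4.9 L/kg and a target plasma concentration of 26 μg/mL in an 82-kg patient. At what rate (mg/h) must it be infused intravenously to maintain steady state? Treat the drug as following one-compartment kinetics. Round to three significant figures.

CL = 0.79 mL/min/kg × 82 kg = 64.78 mL/min = 64.78 × 60/1000 = 3.887 L/h
Maintenance depends on clearance, not Vd — rate in must match rate out.
R₀ = 3.887 × 26 = 101.1 mg/h

101 mg/h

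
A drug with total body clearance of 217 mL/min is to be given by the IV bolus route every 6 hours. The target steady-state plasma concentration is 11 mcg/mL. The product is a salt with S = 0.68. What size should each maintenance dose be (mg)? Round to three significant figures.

CL = 217 mL/min × 60/1000 = 13.02 L/h
At steady state, dose per interval replaces the amount cleared in that interval: S·D/τ = CL·Css.
D = CL × Css × τ / S = 13.02 × 11 × 6 / 0.68 = 1264 mg

1260 mg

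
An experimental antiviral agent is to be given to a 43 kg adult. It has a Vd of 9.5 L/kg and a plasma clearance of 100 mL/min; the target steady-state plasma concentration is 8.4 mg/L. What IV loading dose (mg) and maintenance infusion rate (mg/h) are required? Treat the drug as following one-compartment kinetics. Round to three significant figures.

Total Vd = 9.5 × 43 = 408.5 L
Loading dose = Vd × C = 408.5 × 8.4 = 3431 mg
CL = 100 mL/min = 100 × 0.06 = 6.000 L/h
Infusion rate = 6.000 L/h × 8.4 mg/L = 50.40 mg/h

(a) 3430 mg; (b) 50.4 mg/h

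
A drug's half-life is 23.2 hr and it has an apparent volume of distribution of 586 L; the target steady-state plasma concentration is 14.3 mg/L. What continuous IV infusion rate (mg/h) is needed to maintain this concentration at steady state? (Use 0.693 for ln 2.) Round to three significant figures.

250 mg/h

CL = ln 2 · Vd / t½ = 0.693 × 586.0 / 23.2 = 17.50 L/h
Infusion rate = CL × Css = 17.50 × 14.3 = 250.3 mg/h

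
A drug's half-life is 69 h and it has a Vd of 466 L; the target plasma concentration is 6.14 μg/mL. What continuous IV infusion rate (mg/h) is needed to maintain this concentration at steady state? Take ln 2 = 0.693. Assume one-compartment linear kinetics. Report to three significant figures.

CL = ln 2 · Vd / t½ = 0.693 × 466.0 / 69 = 4.680 L/h
Infusion rate = CL × Css = 4.680 × 6.14 = 28.74 mg/h

28.7 mg/h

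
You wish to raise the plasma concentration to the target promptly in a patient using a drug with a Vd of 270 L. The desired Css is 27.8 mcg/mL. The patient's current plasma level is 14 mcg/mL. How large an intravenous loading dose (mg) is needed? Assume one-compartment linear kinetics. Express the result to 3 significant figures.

3730 mg

Concentration deficit ΔC = 27.8 − 14 = 13.80 mg/L
LD = Vd × ΔC = 270.0 × 13.80 = 3726 mg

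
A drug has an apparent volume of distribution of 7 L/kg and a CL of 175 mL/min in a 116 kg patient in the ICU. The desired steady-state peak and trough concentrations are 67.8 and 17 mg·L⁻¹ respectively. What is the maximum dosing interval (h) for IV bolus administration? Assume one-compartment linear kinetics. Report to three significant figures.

Total Vd = 7 × 116 = 812.0 L
Convert clearance: 175 mL/min × 60 min/h ÷ 1000 mL/L = 10.50 L/h
k = CL / Vd = 10.50 / 812.0 = 0.01293 h⁻¹
Between IV bolus doses, concentration decays as C = C₀·e^(−kτ), so C_peak/C_trough = e^(kτ).
τ_max = ln(C_peak/C_trough) / k = ln(67.8/17) / 0.01293 = 1.383 / 0.01293 = 107.0 h

107 h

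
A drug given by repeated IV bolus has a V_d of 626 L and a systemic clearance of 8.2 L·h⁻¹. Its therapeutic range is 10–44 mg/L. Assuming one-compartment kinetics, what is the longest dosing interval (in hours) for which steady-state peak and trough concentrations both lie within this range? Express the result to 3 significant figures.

k = CL / Vd = 8.200 / 626.0 = 0.01310 h⁻¹
Between IV bolus doses, concentration decays as C = C₀·e^(−kτ), so C_peak/C_trough = e^(kτ).
τ_max = ln(C_peak/C_trough) / k = ln(44/10) / 0.01310 = 1.482 / 0.01310 = 113.1 h

113 h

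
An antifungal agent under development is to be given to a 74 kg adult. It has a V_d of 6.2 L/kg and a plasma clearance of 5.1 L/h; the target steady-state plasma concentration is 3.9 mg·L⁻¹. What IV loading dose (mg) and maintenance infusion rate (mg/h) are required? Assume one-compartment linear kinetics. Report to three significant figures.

(a) 1790 mg; (b) 19.9 mg/h

Vd(total) = 74 kg × 6.2 L/kg = 458.8 L
LD = Vd · C_target = 458.8 × 3.9 = 1789 mg
Infusion rate = 5.100 L/h × 3.9 mg/L = 19.89 mg/h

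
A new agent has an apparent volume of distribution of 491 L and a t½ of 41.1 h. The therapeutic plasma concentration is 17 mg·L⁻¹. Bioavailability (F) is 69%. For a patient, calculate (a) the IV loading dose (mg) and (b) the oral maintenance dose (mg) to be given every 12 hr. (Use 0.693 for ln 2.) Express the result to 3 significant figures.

LD = Vd × C = 491.0 × 17 = 8347 mg
CL = 0.693 × Vd / t½ = 0.693 × 491.0 / 41.1 = 8.279 L/h
D = CL × Css × τ / F = 8.279 × 17 × 12 / 0.69 = 2448 mg

(a) 8350 mg; (b) 2450 mg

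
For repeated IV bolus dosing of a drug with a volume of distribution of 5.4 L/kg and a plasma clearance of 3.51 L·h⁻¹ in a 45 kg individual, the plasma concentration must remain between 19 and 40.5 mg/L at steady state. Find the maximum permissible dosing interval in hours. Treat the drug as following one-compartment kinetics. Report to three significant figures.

52.4 h

Vd = 5.4 L/kg × 45 kg = 243.0 L
k = CL / Vd = 3.510 / 243.0 = 0.01444 h⁻¹
Between IV bolus doses, concentration decays as C = C₀·e^(−kτ), so C_peak/C_trough = e^(kτ).
τ_max = ln(C_peak/C_trough) / k = ln(40.5/19) / 0.01444 = 0.7569 / 0.01444 = 52.42 h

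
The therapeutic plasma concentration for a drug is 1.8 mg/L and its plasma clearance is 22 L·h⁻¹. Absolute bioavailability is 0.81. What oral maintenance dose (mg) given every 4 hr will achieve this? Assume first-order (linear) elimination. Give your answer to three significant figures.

196 mg

D = CL × Css × τ / F = 22.00 × 1.8 × 4 / 0.81 = 195.6 mg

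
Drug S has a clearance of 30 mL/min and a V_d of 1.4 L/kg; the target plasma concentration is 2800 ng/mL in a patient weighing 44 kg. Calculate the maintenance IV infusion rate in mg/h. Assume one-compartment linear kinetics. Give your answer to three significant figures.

5.04 mg/h

CL = 30 mL/min × 60/1000 = 1.800 L/h
C = 2800 ng/mL = 2.800 mg/L
R₀ = 1.800 × 2.8 = 5.040 mg/h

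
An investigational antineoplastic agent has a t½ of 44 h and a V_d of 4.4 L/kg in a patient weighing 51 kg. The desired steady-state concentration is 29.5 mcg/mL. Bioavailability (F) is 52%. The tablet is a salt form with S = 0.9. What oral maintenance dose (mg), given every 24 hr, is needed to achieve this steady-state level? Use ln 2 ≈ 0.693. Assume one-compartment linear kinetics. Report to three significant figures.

Vd = 4.4 L/kg × 51 kg = 224.4 L
CL = ln 2 · Vd / t½ = 0.693 × 224.4 / 44 = 3.534 L/h
D = CL × Css × τ / F / S = 3.534 × 29.5 × 24 / 0.52 / 0.9 = 5346 mg

5350 mg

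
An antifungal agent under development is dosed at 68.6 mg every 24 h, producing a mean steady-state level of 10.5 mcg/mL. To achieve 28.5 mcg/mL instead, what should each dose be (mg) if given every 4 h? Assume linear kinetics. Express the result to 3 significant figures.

For first-order elimination, Css ∝ F·D/(CL·τ); F and CL are unchanged, so Css ∝ D/τ.
D₂ = D₁ × (Css,target / Css,current) × (τ₂/τ₁) = 68.6 × (28.5/10.5) × (4/24) = 31.03 mg

31.0 mg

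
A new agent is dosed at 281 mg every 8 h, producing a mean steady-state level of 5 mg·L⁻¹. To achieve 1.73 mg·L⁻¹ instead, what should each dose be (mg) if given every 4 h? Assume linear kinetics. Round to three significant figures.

48.6 mg

For first-order elimination, Css ∝ F·D/(CL·τ); F and CL are unchanged, so Css ∝ D/τ.
D₂ = D₁ × (Css,target / Css,current) × (τ₂/τ₁) = 281 × (1.73/5) × (4/8) = 48.61 mg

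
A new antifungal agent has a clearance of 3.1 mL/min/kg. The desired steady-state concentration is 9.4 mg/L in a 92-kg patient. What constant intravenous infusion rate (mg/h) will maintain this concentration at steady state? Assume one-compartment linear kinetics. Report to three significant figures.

161 mg/h

CL = 3.1 mL/min/kg × 92 kg = 285.2 mL/min = 285.2 × 60/1000 = 17.11 L/h
Rate = CL × Css = 17.11 × 9.4 = 160.8 mg/h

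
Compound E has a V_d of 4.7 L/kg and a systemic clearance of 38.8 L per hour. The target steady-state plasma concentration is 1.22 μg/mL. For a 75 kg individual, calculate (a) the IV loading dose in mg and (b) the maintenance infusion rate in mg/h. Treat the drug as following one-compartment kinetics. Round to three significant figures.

(a) 430 mg; (b) 47.3 mg/h

Total Vd = 4.7 × 75 = 352.5 L
Loading dose = Vd × C = 352.5 × 1.22 = 430.1 mg
Maintenance: replace elimination → rate = CL × Css = 38.80 × 1.22 = 47.34 mg/h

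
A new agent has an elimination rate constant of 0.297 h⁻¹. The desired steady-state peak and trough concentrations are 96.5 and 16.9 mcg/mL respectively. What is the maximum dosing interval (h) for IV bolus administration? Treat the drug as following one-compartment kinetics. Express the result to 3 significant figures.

Between IV bolus doses, concentration decays as C = C₀·e^(−kτ), so C_peak/C_trough = e^(kτ).
τ_max = ln(C_peak/C_trough) / k = ln(96.5/16.9) / 0.2970 = 1.742 / 0.2970 = 5.865 h

5.87 h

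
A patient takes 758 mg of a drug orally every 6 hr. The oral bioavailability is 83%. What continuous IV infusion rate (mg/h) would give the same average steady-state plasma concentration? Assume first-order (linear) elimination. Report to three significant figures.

105 mg/h

Equivalent systemic input: infusion rate = F·D/τ.
Rate = 0.83 × 758 / 6 = 104.9 mg/h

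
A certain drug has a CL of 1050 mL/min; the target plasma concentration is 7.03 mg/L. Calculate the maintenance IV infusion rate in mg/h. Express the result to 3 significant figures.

CL = 1050 mL/min = 1050 × 0.06 = 63.00 L/h
At steady state, infusion rate equals elimination rate: rate in = CL × Css.
Infusion rate = CL · Css = 63.00 L/h × 7.03 mg/L = 442.9 mg/h

443 mg/h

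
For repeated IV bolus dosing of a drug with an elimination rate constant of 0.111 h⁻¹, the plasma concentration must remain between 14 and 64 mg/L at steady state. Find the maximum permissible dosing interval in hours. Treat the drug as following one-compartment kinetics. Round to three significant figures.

Between IV bolus doses, concentration decays as C = C₀·e^(−kτ), so C_peak/C_trough = e^(kτ).
τ_max = ln(C_peak/C_trough) / k = ln(64/14) / 0.1110 = 1.520 / 0.1110 = 13.69 h

13.7 h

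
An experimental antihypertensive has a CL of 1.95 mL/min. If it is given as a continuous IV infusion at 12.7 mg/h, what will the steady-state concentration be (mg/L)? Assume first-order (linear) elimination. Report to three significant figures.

109 mg/L

Convert clearance: 1.95 mL/min × 60 min/h ÷ 1000 mL/L = 0.1170 L/h
Css = rate / CL = 12.7 / 0.1170 = 108.5 mg/L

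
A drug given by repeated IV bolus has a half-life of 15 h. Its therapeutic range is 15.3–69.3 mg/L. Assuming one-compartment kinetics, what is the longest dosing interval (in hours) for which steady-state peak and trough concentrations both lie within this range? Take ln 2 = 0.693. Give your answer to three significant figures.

32.7 h

k = 0.693 / t½ = 0.693 / 15 = 0.04620 h⁻¹
Between IV bolus doses, concentration decays as C = C₀·e^(−kτ), so C_peak/C_trough = e^(kτ).
τ_max = ln(C_peak/C_trough) / k = ln(69.3/15.3) / 0.04620 = 1.511 / 0.04620 = 32.71 h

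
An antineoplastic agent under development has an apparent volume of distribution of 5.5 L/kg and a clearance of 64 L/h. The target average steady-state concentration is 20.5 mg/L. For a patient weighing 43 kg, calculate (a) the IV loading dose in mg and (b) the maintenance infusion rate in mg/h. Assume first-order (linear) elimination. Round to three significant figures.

(a) 4850 mg; (b) 1310 mg/h

Total Vd = 5.5 × 43 = 236.5 L
Loading: fill Vd to C_target → 236.5 L × 20.5 mg/L = 4848 mg
Maintenance: replace elimination → rate = CL × Css = 64.00 × 20.5 = 1312 mg/h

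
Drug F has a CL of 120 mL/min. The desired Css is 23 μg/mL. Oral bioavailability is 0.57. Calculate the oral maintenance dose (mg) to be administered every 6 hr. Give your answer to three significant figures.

CL = 120 mL/min × 60/1000 = 7.200 L/h
D = CL × Css × τ / F = 7.200 × 23 × 6 / 0.57 = 1743 mg

1740 mg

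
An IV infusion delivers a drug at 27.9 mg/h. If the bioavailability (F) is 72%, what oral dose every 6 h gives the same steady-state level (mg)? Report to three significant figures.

To maintain the same Css, the systemic dosing rate must be unchanged: F·D/τ = infusion rate.
D = rate × τ / F = 27.9 × 6 / 0.72 = 232.5 mg

233 mg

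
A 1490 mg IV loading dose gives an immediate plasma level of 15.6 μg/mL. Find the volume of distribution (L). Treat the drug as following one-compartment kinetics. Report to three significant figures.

Immediately after an IV bolus, C₀ = Dose / Vd, so Vd = Dose / C₀.
Vd = 1490 / 15.6 = 95.51 L

95.5 L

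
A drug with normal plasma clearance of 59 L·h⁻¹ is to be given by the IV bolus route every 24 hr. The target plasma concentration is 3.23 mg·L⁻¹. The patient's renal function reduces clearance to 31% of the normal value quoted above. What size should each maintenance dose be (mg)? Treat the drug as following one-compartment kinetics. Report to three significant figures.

Patient clearance = 0.31 × 59.00 = 18.29 L/h
D = CL × Css × τ = 18.29 × 3.23 × 24 = 1418 mg

1420 mg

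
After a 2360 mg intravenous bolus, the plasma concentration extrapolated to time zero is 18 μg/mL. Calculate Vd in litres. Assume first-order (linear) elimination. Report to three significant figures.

Immediately after an IV bolus, C₀ = Dose / Vd, so Vd = Dose / C₀.
Vd = 2360 / 18 = 131.1 L

131 L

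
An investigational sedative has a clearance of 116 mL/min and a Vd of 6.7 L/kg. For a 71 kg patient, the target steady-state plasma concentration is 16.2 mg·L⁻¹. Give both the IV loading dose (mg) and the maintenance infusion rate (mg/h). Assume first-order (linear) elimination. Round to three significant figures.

(a) 7710 mg; (b) 113 mg/h

Vd(total) = 71 kg × 6.7 L/kg = 475.7 L
Loading: fill Vd to C_target → 475.7 L × 16.2 mg/L = 7706 mg
Convert clearance: 116 mL/min × 60 min/h ÷ 1000 mL/L = 6.960 L/h
Infusion rate = 6.960 L/h × 16.2 mg/L = 112.8 mg/h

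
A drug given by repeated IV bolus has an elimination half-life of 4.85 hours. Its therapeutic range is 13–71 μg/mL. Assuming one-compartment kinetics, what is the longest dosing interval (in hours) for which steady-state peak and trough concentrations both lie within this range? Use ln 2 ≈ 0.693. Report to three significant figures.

k = 0.693 / t½ = 0.693 / 4.85 = 0.1429 h⁻¹
Between IV bolus doses, concentration decays as C = C₀·e^(−kτ), so C_peak/C_trough = e^(kτ).
τ_max = ln(C_peak/C_trough) / k = ln(71/13) / 0.1429 = 1.698 / 0.1429 = 11.88 h

11.9 h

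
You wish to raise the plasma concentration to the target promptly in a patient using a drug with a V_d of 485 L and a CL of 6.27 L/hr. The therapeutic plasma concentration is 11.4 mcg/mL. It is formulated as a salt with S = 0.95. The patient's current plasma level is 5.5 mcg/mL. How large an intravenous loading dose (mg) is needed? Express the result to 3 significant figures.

The loading dose fills Vd to the target concentration.
Concentration deficit ΔC = 11.4 − 5.5 = 5.900 mg/L
LD = Vd × ΔC / S = 485.0 × 5.900 / 0.95 = 3012 mg

3010 mg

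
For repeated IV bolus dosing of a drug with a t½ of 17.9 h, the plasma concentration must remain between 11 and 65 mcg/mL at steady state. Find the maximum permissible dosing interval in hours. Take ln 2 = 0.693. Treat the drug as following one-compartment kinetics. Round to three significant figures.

45.9 h

k = 0.693 / t½ = 0.693 / 17.9 = 0.03872 h⁻¹
Between IV bolus doses, concentration decays as C = C₀·e^(−kτ), so C_peak/C_trough = e^(kτ).
τ_max = ln(C_peak/C_trough) / k = ln(65/11) / 0.03872 = 1.776 / 0.03872 = 45.87 h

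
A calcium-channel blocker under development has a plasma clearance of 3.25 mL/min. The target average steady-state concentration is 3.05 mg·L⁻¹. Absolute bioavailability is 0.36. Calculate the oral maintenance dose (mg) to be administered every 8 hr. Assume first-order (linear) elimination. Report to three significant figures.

CL = 3.25 mL/min = 3.25 × 0.06 = 0.1950 L/h
At steady state, dose per interval replaces the amount cleared in that interval: F·D/τ = CL·Css.
D = CL × Css × τ / F = 0.1950 × 3.05 × 8 / 0.36 = 13.22 mg

13.2 mg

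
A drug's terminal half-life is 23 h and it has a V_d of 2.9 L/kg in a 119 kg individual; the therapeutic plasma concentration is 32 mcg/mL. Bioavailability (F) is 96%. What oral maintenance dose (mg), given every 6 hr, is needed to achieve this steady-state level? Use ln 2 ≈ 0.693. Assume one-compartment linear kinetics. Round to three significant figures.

2080 mg

Vd(total) = 119 kg × 2.9 L/kg = 345.1 L
k = 0.693/23 = 0.03013 h⁻¹, so CL = k·Vd = 0.03013 × 345.1 = 10.40 L/h
D = CL × Css × τ / F = 10.40 × 32 × 6 / 0.96 = 2080 mg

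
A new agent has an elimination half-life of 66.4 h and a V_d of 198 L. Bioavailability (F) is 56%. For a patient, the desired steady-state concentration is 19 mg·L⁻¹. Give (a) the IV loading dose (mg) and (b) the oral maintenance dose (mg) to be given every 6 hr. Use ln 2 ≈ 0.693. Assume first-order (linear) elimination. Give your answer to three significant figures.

(a) 3760 mg; (b) 421 mg

LD = Vd × C = 198.0 × 19 = 3762 mg
CL = 0.693 × Vd / t½ = 0.693 × 198.0 / 66.4 = 2.066 L/h
D = CL × Css × τ / F = 2.066 × 19 × 6 / 0.56 = 420.6 mg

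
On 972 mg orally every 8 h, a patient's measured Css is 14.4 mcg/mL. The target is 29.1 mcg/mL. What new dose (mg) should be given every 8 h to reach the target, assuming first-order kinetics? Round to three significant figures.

For first-order elimination, Css ∝ F·D/(CL·τ); F and CL are unchanged, so Css ∝ D/τ.
D₂ = D₁ × (Css,target / Css,current) = 972 × 29.1/14.4 = 1964 mg

1960 mg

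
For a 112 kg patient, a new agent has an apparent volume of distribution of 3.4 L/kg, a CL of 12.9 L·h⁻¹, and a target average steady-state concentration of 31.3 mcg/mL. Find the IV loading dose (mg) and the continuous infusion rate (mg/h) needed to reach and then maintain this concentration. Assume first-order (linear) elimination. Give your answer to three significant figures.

Total Vd = 3.4 × 112 = 380.8 L
Loading dose = Vd × C = 380.8 × 31.3 = 11920 mg
Maintenance: replace elimination → rate = CL × Css = 12.90 × 31.3 = 403.8 mg/h

(a) 11900 mg; (b) 404 mg/h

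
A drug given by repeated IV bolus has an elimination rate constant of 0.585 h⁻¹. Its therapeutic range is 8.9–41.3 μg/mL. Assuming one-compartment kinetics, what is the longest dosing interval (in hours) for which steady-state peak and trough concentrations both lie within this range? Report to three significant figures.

2.62 h

Between IV bolus doses, concentration decays as C = C₀·e^(−kτ), so C_peak/C_trough = e^(kτ).
τ_max = ln(C_peak/C_trough) / k = ln(41.3/8.9) / 0.5850 = 1.535 / 0.5850 = 2.624 h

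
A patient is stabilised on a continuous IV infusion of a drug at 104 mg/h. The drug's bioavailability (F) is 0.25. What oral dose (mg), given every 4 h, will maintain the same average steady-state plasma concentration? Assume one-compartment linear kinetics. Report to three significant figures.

1660 mg

To maintain the same Css, the systemic dosing rate must be unchanged: F·D/τ = infusion rate.
D = rate × τ / F = 104 × 4 / 0.25 = 1664 mg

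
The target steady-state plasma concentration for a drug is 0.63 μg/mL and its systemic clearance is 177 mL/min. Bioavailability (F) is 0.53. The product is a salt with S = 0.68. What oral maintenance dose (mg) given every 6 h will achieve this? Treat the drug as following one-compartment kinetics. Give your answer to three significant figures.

111 mg

CL = 177 mL/min × 60/1000 = 10.62 L/h
D = CL × Css × τ / F / S = 10.62 × 0.63 × 6 / 0.53 / 0.68 = 111.4 mg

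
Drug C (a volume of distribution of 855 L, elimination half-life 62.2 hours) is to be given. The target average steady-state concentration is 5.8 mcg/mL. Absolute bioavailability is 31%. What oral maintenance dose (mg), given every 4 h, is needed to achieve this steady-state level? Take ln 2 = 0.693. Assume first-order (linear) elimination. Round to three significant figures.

713 mg

CL = ln 2 · Vd / t½ = 0.693 × 855.0 / 62.2 = 9.526 L/h
D = CL × Css × τ / F = 9.526 × 5.8 × 4 / 0.31 = 712.9 mg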